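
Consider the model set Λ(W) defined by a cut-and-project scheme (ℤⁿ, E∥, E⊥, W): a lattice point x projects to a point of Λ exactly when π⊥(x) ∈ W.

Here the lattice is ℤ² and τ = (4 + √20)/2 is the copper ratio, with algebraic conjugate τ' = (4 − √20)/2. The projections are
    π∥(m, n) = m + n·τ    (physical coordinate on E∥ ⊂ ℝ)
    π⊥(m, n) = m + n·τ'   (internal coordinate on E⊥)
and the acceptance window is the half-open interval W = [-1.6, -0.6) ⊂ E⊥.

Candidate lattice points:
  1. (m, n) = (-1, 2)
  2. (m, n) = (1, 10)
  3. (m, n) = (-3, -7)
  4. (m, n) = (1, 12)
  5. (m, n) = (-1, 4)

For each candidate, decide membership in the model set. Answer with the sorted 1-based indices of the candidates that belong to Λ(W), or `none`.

1, 2, 3

Numerically τ ≈ 4.23607 and τ' = −1/τ ≈ -0.23607.
[1] lift (-1,2): star map gives -1.47214; window check -1.6 ≤ -1.47214 < -0.6 is true → IN Λ
[2] lift (1,10): star map gives -1.36068; window check -1.6 ≤ -1.36068 < -0.6 is true → IN Λ
[3] lift (-3,-7): star map gives -1.34752; window check -1.6 ≤ -1.34752 < -0.6 is true → IN Λ
[4] lift (1,12): star map gives -1.83282; window check -1.6 ≤ -1.83282 < -0.6 is false → out
[5] lift (-1,4): star map gives -1.94427; window check -1.6 ≤ -1.94427 < -0.6 is false → out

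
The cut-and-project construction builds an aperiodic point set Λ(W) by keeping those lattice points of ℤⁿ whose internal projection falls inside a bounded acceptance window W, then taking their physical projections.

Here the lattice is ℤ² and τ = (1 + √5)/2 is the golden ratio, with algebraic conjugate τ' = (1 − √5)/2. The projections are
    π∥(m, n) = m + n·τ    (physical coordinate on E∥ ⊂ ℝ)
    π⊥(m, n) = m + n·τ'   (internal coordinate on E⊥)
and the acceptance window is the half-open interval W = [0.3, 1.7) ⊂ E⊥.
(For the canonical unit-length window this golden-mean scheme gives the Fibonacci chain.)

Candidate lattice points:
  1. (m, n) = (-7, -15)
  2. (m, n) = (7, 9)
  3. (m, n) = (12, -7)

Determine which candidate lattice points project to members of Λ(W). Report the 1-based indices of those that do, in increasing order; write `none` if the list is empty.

Numerically τ ≈ 1.6180 and τ' = −1/τ ≈ -0.6180.
[1] lift (-7,-15): star map gives 2.2705; window check 0.3 ≤ 2.2705 < 1.7 is false → out
[2] lift (7,9): star map gives 1.4377; window check 0.3 ≤ 1.4377 < 1.7 is true → IN Λ
[3] lift (12,-7): star map gives 16.3262; window check 0.3 ≤ 16.3262 < 1.7 is false → out

2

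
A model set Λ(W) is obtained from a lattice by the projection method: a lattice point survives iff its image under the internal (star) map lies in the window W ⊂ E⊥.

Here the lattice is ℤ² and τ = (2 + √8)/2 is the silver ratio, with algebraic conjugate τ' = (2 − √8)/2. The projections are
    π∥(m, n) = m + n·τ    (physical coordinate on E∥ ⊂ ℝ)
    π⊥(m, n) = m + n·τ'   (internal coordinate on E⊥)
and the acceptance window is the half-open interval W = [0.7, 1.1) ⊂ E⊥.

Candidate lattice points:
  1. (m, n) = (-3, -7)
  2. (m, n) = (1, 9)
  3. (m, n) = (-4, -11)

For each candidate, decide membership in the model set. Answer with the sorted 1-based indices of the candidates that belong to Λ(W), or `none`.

Numerically τ ≈ 2.4142 and τ' = −1/τ ≈ -0.4142.
[1] lift (-3,-7): star map gives -0.1005; window check 0.7 ≤ -0.1005 < 1.1 is false → out
[2] lift (1,9): star map gives -2.7279; window check 0.7 ≤ -2.7279 < 1.1 is false → out
[3] lift (-4,-11): star map gives 0.5563; window check 0.7 ≤ 0.5563 < 1.1 is false → out

none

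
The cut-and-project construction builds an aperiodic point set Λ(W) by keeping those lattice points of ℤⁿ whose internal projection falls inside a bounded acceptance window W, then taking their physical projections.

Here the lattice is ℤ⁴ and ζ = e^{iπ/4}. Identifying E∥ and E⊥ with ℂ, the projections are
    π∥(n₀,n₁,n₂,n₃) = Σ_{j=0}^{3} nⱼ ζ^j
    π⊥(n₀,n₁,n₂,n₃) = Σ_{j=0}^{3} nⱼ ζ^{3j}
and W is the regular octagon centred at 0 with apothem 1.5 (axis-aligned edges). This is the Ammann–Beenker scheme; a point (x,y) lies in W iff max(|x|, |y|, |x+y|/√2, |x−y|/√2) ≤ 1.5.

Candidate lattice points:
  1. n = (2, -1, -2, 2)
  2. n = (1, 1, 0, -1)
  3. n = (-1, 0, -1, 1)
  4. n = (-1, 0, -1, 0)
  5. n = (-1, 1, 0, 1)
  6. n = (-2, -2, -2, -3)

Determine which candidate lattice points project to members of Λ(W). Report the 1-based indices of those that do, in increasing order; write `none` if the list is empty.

With ζ = e^{iπ/4} the internal vectors are ζ^0,ζ^3,ζ^6,ζ^9.
#1 (2, -1, -2, 2): internal (4.1213, 2.7071); octagon support 4.8284 vs apothem 1.5 → ∉ W
#2 (1, 1, 0, -1): internal (-0.4142, 0.0000); octagon support 0.4142 vs apothem 1.5 → ∈ W
#3 (-1, 0, -1, 1): internal (-0.2929, 1.7071); octagon support 1.7071 vs apothem 1.5 → ∉ W
#4 (-1, 0, -1, 0): internal (-1.0000, 1.0000); octagon support 1.4142 vs apothem 1.5 → ∈ W
#5 (-1, 1, 0, 1): internal (-1.0000, 1.4142); octagon support 1.7071 vs apothem 1.5 → ∉ W
#6 (-2, -2, -2, -3): internal (-2.7071, -1.5355); octagon support 3.0000 vs apothem 1.5 → ∉ W

2, 4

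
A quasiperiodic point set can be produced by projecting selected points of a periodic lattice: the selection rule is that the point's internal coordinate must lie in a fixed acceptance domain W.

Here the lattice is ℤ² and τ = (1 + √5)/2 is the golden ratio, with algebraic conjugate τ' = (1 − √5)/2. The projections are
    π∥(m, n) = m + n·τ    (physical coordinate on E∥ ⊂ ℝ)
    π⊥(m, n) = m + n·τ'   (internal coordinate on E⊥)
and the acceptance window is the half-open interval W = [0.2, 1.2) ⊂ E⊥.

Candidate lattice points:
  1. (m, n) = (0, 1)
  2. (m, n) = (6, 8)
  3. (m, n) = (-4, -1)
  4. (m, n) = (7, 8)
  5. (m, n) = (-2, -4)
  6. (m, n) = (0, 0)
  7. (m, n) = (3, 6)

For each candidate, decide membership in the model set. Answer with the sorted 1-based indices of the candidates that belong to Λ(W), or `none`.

2, 5

Numerically τ ≈ 1.61803 and τ' = −1/τ ≈ -0.61803.
#1 (0,1): internal coord 0 + (1)·τ' = -0.61803; -0.61803 ∉ [0.2, 1.2) → out
#2 (6,8): internal coord 6 + (8)·τ' = +1.05573; +1.05573 ∈ [0.2, 1.2) → IN Λ
#3 (-4,-1): internal coord -4 + (-1)·τ' = -3.38197; -3.38197 ∉ [0.2, 1.2) → out
#4 (7,8): internal coord 7 + (8)·τ' = +2.05573; +2.05573 ∉ [0.2, 1.2) → out
#5 (-2,-4): internal coord -2 + (-4)·τ' = +0.47214; +0.47214 ∈ [0.2, 1.2) → IN Λ
#6 (0,0): internal coord 0 + (0)·τ' = +0.00000; +0.00000 ∉ [0.2, 1.2) → out
#7 (3,6): internal coord 3 + (6)·τ' = -0.70820; -0.70820 ∉ [0.2, 1.2) → out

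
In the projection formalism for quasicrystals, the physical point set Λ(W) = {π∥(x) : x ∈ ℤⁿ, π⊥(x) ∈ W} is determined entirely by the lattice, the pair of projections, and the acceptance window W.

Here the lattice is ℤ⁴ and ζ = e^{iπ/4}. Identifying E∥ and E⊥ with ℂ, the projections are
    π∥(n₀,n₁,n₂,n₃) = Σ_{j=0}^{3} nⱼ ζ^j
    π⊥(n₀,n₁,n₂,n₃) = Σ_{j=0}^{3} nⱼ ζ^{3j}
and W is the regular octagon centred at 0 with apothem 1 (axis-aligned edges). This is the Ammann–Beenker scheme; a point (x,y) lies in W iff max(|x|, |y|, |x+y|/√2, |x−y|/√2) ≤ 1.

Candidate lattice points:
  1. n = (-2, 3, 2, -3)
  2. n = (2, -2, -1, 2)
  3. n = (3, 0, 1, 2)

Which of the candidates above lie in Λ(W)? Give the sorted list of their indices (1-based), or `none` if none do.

Internal map: ζ^{3j} for j=0..3 gives (1,0), (−√2/2,√2/2), (0,−1), (√2/2,√2/2).
#1 (-2, 3, 2, -3): internal (-6.242641, -2.000000); octagon support 6.242641 vs apothem 1 → ∉ W
#2 (2, -2, -1, 2): internal (4.828427, 1.000000); octagon support 4.828427 vs apothem 1 → ∉ W
#3 (3, 0, 1, 2): internal (4.414214, 0.414214); octagon support 4.414214 vs apothem 1 → ∉ W

none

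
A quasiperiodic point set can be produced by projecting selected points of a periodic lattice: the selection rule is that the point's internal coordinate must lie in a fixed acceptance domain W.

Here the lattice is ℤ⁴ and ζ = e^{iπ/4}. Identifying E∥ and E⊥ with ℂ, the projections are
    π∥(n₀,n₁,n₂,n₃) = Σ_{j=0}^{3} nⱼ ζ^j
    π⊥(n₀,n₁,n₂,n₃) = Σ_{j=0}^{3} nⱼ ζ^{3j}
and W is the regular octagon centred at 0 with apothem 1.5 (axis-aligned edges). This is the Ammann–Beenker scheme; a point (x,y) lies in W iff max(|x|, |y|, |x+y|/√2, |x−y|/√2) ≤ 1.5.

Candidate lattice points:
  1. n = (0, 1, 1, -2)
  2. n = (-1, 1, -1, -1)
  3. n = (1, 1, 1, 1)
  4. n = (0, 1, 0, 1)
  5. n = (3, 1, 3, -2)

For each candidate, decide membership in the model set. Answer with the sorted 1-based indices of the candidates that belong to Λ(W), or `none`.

3, 4

With ζ = e^{iπ/4} the internal vectors are ζ^0,ζ^3,ζ^6,ζ^9.
#1 (0, 1, 1, -2): internal (-2.1213, -1.7071); octagon support 2.7071 vs apothem 1.5 → ∉ W
#2 (-1, 1, -1, -1): internal (-2.4142, 1.0000); octagon support 2.4142 vs apothem 1.5 → ∉ W
#3 (1, 1, 1, 1): internal (1.0000, 0.4142); octagon support 1.0000 vs apothem 1.5 → ∈ W
#4 (0, 1, 0, 1): internal (0.0000, 1.4142); octagon support 1.4142 vs apothem 1.5 → ∈ W
#5 (3, 1, 3, -2): internal (0.8787, -3.7071); octagon support 3.7071 vs apothem 1.5 → ∉ W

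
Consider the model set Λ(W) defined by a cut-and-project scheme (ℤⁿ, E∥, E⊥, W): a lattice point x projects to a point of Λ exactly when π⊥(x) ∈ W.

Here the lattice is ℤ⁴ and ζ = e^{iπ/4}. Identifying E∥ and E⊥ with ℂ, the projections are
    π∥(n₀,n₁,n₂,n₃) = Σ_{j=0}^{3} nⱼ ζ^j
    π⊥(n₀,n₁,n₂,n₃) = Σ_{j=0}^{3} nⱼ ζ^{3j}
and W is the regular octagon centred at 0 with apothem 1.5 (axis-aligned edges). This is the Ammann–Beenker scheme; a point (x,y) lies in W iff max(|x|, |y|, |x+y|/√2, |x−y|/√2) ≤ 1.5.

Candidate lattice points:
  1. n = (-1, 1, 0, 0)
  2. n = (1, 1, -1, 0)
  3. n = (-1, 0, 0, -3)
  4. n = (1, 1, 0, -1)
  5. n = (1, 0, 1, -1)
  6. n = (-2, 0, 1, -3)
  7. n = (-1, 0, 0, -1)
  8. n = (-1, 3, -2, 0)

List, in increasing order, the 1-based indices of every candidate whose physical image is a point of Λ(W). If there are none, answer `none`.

With ζ = e^{iπ/4} the internal vectors are ζ^0,ζ^3,ζ^6,ζ^9.
#1 (-1, 1, 0, 0): internal (-1.707107, 0.707107); octagon support 1.707107 vs apothem 1.5 → ∉ W
#2 (1, 1, -1, 0): internal (0.292893, 1.707107); octagon support 1.707107 vs apothem 1.5 → ∉ W
#3 (-1, 0, 0, -3): internal (-3.121320, -2.121320); octagon support 3.707107 vs apothem 1.5 → ∉ W
#4 (1, 1, 0, -1): internal (-0.414214, 0.000000); octagon support 0.414214 vs apothem 1.5 → ∈ W
#5 (1, 0, 1, -1): internal (0.292893, -1.707107); octagon support 1.707107 vs apothem 1.5 → ∉ W
#6 (-2, 0, 1, -3): internal (-4.121320, -3.121320); octagon support 5.121320 vs apothem 1.5 → ∉ W
#7 (-1, 0, 0, -1): internal (-1.707107, -0.707107); octagon support 1.707107 vs apothem 1.5 → ∉ W
#8 (-1, 3, -2, 0): internal (-3.121320, 4.121320); octagon support 5.121320 vs apothem 1.5 → ∉ W

4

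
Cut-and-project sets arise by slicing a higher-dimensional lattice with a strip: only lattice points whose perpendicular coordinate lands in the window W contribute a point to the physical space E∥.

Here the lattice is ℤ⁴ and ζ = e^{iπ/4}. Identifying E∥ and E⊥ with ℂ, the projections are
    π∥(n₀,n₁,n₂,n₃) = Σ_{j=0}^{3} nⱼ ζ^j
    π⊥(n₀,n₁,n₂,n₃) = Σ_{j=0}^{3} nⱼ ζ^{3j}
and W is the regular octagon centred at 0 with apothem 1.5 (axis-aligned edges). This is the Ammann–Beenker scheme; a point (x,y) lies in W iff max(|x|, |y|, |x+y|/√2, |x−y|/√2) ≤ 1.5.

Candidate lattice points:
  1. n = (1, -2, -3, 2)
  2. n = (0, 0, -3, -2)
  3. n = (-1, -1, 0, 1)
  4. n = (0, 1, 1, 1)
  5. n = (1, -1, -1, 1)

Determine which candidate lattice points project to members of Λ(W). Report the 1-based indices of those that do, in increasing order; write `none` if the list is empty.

3, 4

π⊥(n) = n₀ + n₁ζ³ + n₂ζ⁶ + n₃ζ⁹ where ζ = e^{iπ/4}.
#1 (1, -2, -3, 2): internal (3.82843, 3.00000); octagon support 4.82843 vs apothem 1.5 → ∉ W
#2 (0, 0, -3, -2): internal (-1.41421, 1.58579); octagon support 2.12132 vs apothem 1.5 → ∉ W
#3 (-1, -1, 0, 1): internal (0.41421, 0.00000); octagon support 0.41421 vs apothem 1.5 → ∈ W
#4 (0, 1, 1, 1): internal (0.00000, 0.41421); octagon support 0.41421 vs apothem 1.5 → ∈ W
#5 (1, -1, -1, 1): internal (2.41421, 1.00000); octagon support 2.41421 vs apothem 1.5 → ∉ W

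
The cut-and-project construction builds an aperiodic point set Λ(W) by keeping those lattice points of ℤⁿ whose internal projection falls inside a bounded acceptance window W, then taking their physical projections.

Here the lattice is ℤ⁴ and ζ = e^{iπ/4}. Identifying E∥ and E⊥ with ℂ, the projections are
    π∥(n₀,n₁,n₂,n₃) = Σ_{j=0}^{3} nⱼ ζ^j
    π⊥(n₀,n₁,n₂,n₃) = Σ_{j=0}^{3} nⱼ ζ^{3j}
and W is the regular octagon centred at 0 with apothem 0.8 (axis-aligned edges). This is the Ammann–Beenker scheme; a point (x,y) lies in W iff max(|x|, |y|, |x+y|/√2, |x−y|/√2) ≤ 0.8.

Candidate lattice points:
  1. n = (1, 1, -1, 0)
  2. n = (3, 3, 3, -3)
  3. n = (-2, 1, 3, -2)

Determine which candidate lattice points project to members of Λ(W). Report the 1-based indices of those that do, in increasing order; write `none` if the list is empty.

none

π⊥(n) = n₀ + n₁ζ³ + n₂ζ⁶ + n₃ζ⁹ where ζ = e^{iπ/4}.
candidate 1: n = (1, 1, -1, 0) → π⊥ ≈ (+0.29289, +1.70711); max(|x|,|y|,|x±y|/√2) = 1.70711 > 0.8 ⇒ ∉ W
candidate 2: n = (3, 3, 3, -3) → π⊥ ≈ (-1.24264, -3.00000); max(|x|,|y|,|x±y|/√2) = 3.00000 > 0.8 ⇒ ∉ W
candidate 3: n = (-2, 1, 3, -2) → π⊥ ≈ (-4.12132, -3.70711); max(|x|,|y|,|x±y|/√2) = 5.53553 > 0.8 ⇒ ∉ W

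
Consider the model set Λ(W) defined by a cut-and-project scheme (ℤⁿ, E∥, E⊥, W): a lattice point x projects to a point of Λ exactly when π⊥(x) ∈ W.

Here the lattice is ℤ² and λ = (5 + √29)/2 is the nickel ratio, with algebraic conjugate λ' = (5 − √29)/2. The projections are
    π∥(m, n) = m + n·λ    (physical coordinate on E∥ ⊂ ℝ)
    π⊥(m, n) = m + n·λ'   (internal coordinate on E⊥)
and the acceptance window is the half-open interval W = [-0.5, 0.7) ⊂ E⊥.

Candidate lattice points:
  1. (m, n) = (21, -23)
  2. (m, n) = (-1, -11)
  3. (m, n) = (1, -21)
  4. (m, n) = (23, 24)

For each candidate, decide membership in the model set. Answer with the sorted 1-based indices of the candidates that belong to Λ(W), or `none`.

Compute λ' = (5−√29)/2 = -0.192582, so π⊥(m,n) = m -0.192582·n.
#1 (21,-23): internal coord 21 + (-23)·λ' = +25.429395; +25.429395 ∉ [-0.5, 0.7) → out
#2 (-1,-11): internal coord -1 + (-11)·λ' = +1.118406; +1.118406 ∉ [-0.5, 0.7) → out
#3 (1,-21): internal coord 1 + (-21)·λ' = +5.044230; +5.044230 ∉ [-0.5, 0.7) → out
#4 (23,24): internal coord 23 + (24)·λ' = +18.378022; +18.378022 ∉ [-0.5, 0.7) → out

none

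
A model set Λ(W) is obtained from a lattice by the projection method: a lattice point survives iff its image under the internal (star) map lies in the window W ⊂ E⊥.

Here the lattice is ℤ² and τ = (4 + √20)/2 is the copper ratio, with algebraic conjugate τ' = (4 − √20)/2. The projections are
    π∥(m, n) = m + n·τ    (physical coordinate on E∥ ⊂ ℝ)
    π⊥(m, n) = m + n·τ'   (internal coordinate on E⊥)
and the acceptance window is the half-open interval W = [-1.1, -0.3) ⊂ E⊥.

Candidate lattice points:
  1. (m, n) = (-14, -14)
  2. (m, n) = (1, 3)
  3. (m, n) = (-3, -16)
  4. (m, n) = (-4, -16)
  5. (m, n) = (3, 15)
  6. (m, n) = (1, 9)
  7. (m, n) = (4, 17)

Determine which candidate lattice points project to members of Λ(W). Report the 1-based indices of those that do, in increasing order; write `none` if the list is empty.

5

τ' = (4−√20)/2 ≈ -0.236068.
candidate 1: (m,n)=(-14,-14) → π∥ = -14-14·τ ≈ -73.304952, π⊥ = -14-14·τ' ≈ -10.695048 ∉ [-1.1, -0.3) ⇒ out
candidate 2: (m,n)=(1,3) → π∥ = 1+3·τ ≈ 13.708204, π⊥ = 1+3·τ' ≈ 0.291796 ∉ [-1.1, -0.3) ⇒ out
candidate 3: (m,n)=(-3,-16) → π∥ = -3-16·τ ≈ -70.777088, π⊥ = -3-16·τ' ≈ 0.777088 ∉ [-1.1, -0.3) ⇒ out
candidate 4: (m,n)=(-4,-16) → π∥ = -4-16·τ ≈ -71.777088, π⊥ = -4-16·τ' ≈ -0.222912 ∉ [-1.1, -0.3) ⇒ out
candidate 5: (m,n)=(3,15) → π∥ = 3+15·τ ≈ 66.541020, π⊥ = 3+15·τ' ≈ -0.541020 ∈ [-1.1, -0.3) ⇒ IN Λ
candidate 6: (m,n)=(1,9) → π∥ = 1+9·τ ≈ 39.124612, π⊥ = 1+9·τ' ≈ -1.124612 ∉ [-1.1, -0.3) ⇒ out
candidate 7: (m,n)=(4,17) → π∥ = 4+17·τ ≈ 76.013156, π⊥ = 4+17·τ' ≈ -0.013156 ∉ [-1.1, -0.3) ⇒ out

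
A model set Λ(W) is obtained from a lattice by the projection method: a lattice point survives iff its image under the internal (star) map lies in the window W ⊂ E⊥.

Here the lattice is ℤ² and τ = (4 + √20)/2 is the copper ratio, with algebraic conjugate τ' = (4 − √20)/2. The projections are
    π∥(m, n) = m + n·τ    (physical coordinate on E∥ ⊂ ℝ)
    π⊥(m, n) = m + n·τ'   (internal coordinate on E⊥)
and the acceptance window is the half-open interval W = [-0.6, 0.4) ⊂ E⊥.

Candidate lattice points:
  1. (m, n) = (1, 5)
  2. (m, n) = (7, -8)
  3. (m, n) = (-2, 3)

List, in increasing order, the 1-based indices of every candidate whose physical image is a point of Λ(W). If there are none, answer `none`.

1

Compute τ' = (4−√20)/2 = -0.236068, so π⊥(m,n) = m -0.236068·n.
[1] lift (1,5): star map gives -0.180340; window check -0.6 ≤ -0.180340 < 0.4 is true → IN Λ
[2] lift (7,-8): star map gives 8.888544; window check -0.6 ≤ 8.888544 < 0.4 is false → out
[3] lift (-2,3): star map gives -2.708204; window check -0.6 ≤ -2.708204 < 0.4 is false → out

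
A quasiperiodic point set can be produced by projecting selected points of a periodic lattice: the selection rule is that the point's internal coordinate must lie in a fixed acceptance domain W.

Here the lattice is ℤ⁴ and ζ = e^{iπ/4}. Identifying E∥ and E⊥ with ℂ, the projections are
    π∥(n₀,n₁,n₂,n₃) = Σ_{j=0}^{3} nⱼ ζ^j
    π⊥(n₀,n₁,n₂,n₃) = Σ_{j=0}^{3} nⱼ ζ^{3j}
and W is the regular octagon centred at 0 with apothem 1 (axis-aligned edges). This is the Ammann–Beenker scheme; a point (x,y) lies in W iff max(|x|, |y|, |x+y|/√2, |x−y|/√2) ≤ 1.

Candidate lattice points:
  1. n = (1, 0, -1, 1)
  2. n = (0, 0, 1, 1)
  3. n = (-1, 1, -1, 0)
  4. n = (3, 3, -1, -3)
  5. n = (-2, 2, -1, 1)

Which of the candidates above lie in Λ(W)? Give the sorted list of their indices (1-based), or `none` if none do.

2

π⊥(n) = n₀ + n₁ζ³ + n₂ζ⁶ + n₃ζ⁹ where ζ = e^{iπ/4}.
#1 (1, 0, -1, 1): internal (1.7071, 1.7071); octagon support 2.4142 vs apothem 1 → ∉ W
#2 (0, 0, 1, 1): internal (0.7071, -0.2929); octagon support 0.7071 vs apothem 1 → ∈ W
#3 (-1, 1, -1, 0): internal (-1.7071, 1.7071); octagon support 2.4142 vs apothem 1 → ∉ W
#4 (3, 3, -1, -3): internal (-1.2426, 1.0000); octagon support 1.5858 vs apothem 1 → ∉ W
#5 (-2, 2, -1, 1): internal (-2.7071, 3.1213); octagon support 4.1213 vs apothem 1 → ∉ W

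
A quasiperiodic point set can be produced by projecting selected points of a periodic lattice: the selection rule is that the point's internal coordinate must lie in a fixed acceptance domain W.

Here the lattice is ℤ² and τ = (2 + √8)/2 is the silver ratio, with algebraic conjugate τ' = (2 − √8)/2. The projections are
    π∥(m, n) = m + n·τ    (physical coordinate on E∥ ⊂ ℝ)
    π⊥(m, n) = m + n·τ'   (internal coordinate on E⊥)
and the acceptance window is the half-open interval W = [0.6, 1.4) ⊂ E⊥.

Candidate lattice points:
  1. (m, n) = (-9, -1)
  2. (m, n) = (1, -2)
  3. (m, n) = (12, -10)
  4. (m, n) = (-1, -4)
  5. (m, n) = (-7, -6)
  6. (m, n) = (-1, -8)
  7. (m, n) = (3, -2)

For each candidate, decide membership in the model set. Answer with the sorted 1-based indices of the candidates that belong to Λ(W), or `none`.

4

τ' = (2−√8)/2 ≈ -0.41421.
candidate 1: (m,n)=(-9,-1) → π∥ = -9-1·τ ≈ -11.41421, π⊥ = -9-1·τ' ≈ -8.58579 ∉ [0.6, 1.4) ⇒ out
candidate 2: (m,n)=(1,-2) → π∥ = 1-2·τ ≈ -3.82843, π⊥ = 1-2·τ' ≈ 1.82843 ∉ [0.6, 1.4) ⇒ out
candidate 3: (m,n)=(12,-10) → π∥ = 12-10·τ ≈ -12.14214, π⊥ = 12-10·τ' ≈ 16.14214 ∉ [0.6, 1.4) ⇒ out
candidate 4: (m,n)=(-1,-4) → π∥ = -1-4·τ ≈ -10.65685, π⊥ = -1-4·τ' ≈ 0.65685 ∈ [0.6, 1.4) ⇒ IN Λ
candidate 5: (m,n)=(-7,-6) → π∥ = -7-6·τ ≈ -21.48528, π⊥ = -7-6·τ' ≈ -4.51472 ∉ [0.6, 1.4) ⇒ out
candidate 6: (m,n)=(-1,-8) → π∥ = -1-8·τ ≈ -20.31371, π⊥ = -1-8·τ' ≈ 2.31371 ∉ [0.6, 1.4) ⇒ out
candidate 7: (m,n)=(3,-2) → π∥ = 3-2·τ ≈ -1.82843, π⊥ = 3-2·τ' ≈ 3.82843 ∉ [0.6, 1.4) ⇒ out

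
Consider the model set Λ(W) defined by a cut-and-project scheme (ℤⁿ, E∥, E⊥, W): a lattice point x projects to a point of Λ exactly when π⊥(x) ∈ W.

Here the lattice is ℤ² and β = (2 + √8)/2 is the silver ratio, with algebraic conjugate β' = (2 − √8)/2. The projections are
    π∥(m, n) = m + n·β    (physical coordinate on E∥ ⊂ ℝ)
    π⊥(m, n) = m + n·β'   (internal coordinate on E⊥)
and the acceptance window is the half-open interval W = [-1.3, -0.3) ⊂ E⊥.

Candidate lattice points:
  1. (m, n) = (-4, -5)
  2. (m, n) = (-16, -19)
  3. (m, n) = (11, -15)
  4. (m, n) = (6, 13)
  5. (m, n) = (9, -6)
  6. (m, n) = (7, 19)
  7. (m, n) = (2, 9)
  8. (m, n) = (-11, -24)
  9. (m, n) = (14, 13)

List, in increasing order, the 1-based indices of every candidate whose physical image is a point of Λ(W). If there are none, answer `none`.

6, 8

Numerically β ≈ 2.414214 and β' = −1/β ≈ -0.414214.
candidate 1: (m,n)=(-4,-5) → π∥ = -4-5·β ≈ -16.071068, π⊥ = -4-5·β' ≈ -1.928932 ∉ [-1.3, -0.3) ⇒ out
candidate 2: (m,n)=(-16,-19) → π∥ = -16-19·β ≈ -61.870058, π⊥ = -16-19·β' ≈ -8.129942 ∉ [-1.3, -0.3) ⇒ out
candidate 3: (m,n)=(11,-15) → π∥ = 11-15·β ≈ -25.213203, π⊥ = 11-15·β' ≈ 17.213203 ∉ [-1.3, -0.3) ⇒ out
candidate 4: (m,n)=(6,13) → π∥ = 6+13·β ≈ 37.384776, π⊥ = 6+13·β' ≈ 0.615224 ∉ [-1.3, -0.3) ⇒ out
candidate 5: (m,n)=(9,-6) → π∥ = 9-6·β ≈ -5.485281, π⊥ = 9-6·β' ≈ 11.485281 ∉ [-1.3, -0.3) ⇒ out
candidate 6: (m,n)=(7,19) → π∥ = 7+19·β ≈ 52.870058, π⊥ = 7+19·β' ≈ -0.870058 ∈ [-1.3, -0.3) ⇒ IN Λ
candidate 7: (m,n)=(2,9) → π∥ = 2+9·β ≈ 23.727922, π⊥ = 2+9·β' ≈ -1.727922 ∉ [-1.3, -0.3) ⇒ out
candidate 8: (m,n)=(-11,-24) → π∥ = -11-24·β ≈ -68.941125, π⊥ = -11-24·β' ≈ -1.058875 ∈ [-1.3, -0.3) ⇒ IN Λ
candidate 9: (m,n)=(14,13) → π∥ = 14+13·β ≈ 45.384776, π⊥ = 14+13·β' ≈ 8.615224 ∉ [-1.3, -0.3) ⇒ out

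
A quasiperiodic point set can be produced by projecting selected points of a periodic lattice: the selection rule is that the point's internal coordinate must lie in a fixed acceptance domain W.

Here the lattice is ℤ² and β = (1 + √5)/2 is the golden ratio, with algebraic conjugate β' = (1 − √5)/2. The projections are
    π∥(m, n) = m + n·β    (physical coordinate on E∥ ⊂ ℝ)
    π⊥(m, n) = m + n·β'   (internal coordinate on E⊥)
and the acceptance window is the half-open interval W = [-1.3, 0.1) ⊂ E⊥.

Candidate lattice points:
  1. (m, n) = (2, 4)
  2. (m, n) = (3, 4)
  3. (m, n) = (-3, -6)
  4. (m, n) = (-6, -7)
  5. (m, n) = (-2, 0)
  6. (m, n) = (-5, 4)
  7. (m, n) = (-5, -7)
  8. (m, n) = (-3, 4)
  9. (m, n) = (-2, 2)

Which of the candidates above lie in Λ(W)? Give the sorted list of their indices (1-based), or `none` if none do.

1, 7

β' = (1−√5)/2 ≈ -0.61803.
candidate 1: (m,n)=(2,4) → π∥ = 2+4·β ≈ 8.47214, π⊥ = 2+4·β' ≈ -0.47214 ∈ [-1.3, 0.1) ⇒ IN Λ
candidate 2: (m,n)=(3,4) → π∥ = 3+4·β ≈ 9.47214, π⊥ = 3+4·β' ≈ 0.52786 ∉ [-1.3, 0.1) ⇒ out
candidate 3: (m,n)=(-3,-6) → π∥ = -3-6·β ≈ -12.70820, π⊥ = -3-6·β' ≈ 0.70820 ∉ [-1.3, 0.1) ⇒ out
candidate 4: (m,n)=(-6,-7) → π∥ = -6-7·β ≈ -17.32624, π⊥ = -6-7·β' ≈ -1.67376 ∉ [-1.3, 0.1) ⇒ out
candidate 5: (m,n)=(-2,0) → π∥ = -2+0·β ≈ -2.00000, π⊥ = -2+0·β' ≈ -2.00000 ∉ [-1.3, 0.1) ⇒ out
candidate 6: (m,n)=(-5,4) → π∥ = -5+4·β ≈ 1.47214, π⊥ = -5+4·β' ≈ -7.47214 ∉ [-1.3, 0.1) ⇒ out
candidate 7: (m,n)=(-5,-7) → π∥ = -5-7·β ≈ -16.32624, π⊥ = -5-7·β' ≈ -0.67376 ∈ [-1.3, 0.1) ⇒ IN Λ
candidate 8: (m,n)=(-3,4) → π∥ = -3+4·β ≈ 3.47214, π⊥ = -3+4·β' ≈ -5.47214 ∉ [-1.3, 0.1) ⇒ out
candidate 9: (m,n)=(-2,2) → π∥ = -2+2·β ≈ 1.23607, π⊥ = -2+2·β' ≈ -3.23607 ∉ [-1.3, 0.1) ⇒ out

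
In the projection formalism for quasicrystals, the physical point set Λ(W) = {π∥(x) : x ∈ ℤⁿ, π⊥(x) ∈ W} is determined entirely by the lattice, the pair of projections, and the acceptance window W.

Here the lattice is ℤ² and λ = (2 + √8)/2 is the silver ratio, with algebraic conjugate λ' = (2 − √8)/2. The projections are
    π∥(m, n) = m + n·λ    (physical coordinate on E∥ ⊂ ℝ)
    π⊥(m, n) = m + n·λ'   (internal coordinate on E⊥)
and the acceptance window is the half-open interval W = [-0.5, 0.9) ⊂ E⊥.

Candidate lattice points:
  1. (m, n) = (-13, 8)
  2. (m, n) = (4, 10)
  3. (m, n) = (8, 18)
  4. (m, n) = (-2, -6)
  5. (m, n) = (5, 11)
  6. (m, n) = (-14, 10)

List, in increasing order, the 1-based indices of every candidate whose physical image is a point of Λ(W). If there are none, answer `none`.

2, 3, 4, 5

λ' = (2−√8)/2 ≈ -0.4142.
#1 (-13,8): internal coord -13 + (8)·λ' = -16.3137; -16.3137 ∉ [-0.5, 0.9) → out
#2 (4,10): internal coord 4 + (10)·λ' = -0.1421; -0.1421 ∈ [-0.5, 0.9) → IN Λ
#3 (8,18): internal coord 8 + (18)·λ' = +0.5442; +0.5442 ∈ [-0.5, 0.9) → IN Λ
#4 (-2,-6): internal coord -2 + (-6)·λ' = +0.4853; +0.4853 ∈ [-0.5, 0.9) → IN Λ
#5 (5,11): internal coord 5 + (11)·λ' = +0.4437; +0.4437 ∈ [-0.5, 0.9) → IN Λ
#6 (-14,10): internal coord -14 + (10)·λ' = -18.1421; -18.1421 ∉ [-0.5, 0.9) → out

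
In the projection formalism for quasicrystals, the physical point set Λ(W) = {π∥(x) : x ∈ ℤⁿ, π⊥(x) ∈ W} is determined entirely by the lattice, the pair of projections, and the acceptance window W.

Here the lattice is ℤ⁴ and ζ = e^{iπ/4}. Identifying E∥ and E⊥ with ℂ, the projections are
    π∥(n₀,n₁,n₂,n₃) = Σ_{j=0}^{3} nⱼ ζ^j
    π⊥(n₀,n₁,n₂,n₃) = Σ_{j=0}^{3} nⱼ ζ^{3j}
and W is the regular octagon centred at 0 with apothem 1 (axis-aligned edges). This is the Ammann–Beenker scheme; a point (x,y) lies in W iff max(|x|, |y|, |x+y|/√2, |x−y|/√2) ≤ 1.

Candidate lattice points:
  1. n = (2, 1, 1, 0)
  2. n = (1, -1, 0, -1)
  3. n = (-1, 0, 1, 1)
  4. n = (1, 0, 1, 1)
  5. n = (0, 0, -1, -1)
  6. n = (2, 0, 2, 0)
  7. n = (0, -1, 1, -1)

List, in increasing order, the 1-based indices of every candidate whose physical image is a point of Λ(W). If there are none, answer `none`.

π⊥(n) = n₀ + n₁ζ³ + n₂ζ⁶ + n₃ζ⁹ where ζ = e^{iπ/4}.
candidate 1: n = (2, 1, 1, 0) → π⊥ ≈ (+1.29289, -0.29289); max(|x|,|y|,|x±y|/√2) = 1.29289 > 1 ⇒ ∉ W
candidate 2: n = (1, -1, 0, -1) → π⊥ ≈ (+1.00000, -1.41421); max(|x|,|y|,|x±y|/√2) = 1.70711 > 1 ⇒ ∉ W
candidate 3: n = (-1, 0, 1, 1) → π⊥ ≈ (-0.29289, -0.29289); max(|x|,|y|,|x±y|/√2) = 0.41421 ≤ 1 ⇒ ∈ W
candidate 4: n = (1, 0, 1, 1) → π⊥ ≈ (+1.70711, -0.29289); max(|x|,|y|,|x±y|/√2) = 1.70711 > 1 ⇒ ∉ W
candidate 5: n = (0, 0, -1, -1) → π⊥ ≈ (-0.70711, +0.29289); max(|x|,|y|,|x±y|/√2) = 0.70711 ≤ 1 ⇒ ∈ W
candidate 6: n = (2, 0, 2, 0) → π⊥ ≈ (+2.00000, -2.00000); max(|x|,|y|,|x±y|/√2) = 2.82843 > 1 ⇒ ∉ W
candidate 7: n = (0, -1, 1, -1) → π⊥ ≈ (+0.00000, -2.41421); max(|x|,|y|,|x±y|/√2) = 2.41421 > 1 ⇒ ∉ W

3, 5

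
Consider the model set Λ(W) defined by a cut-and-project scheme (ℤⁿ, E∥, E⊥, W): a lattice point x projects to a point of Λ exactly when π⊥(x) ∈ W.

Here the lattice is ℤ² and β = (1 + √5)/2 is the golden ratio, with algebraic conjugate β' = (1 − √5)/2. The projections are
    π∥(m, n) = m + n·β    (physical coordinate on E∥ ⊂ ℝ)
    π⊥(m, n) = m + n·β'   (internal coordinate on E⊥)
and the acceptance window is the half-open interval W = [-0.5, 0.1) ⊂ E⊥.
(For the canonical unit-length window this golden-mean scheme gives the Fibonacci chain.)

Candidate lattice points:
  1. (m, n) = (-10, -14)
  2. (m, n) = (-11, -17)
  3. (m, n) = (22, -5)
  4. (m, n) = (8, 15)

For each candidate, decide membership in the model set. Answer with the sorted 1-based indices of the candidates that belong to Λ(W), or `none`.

2

β' = (1−√5)/2 ≈ -0.6180.
candidate 1: (m,n)=(-10,-14) → π∥ = -10-14·β ≈ -32.6525, π⊥ = -10-14·β' ≈ -1.3475 ∉ [-0.5, 0.1) ⇒ out
candidate 2: (m,n)=(-11,-17) → π∥ = -11-17·β ≈ -38.5066, π⊥ = -11-17·β' ≈ -0.4934 ∈ [-0.5, 0.1) ⇒ IN Λ
candidate 3: (m,n)=(22,-5) → π∥ = 22-5·β ≈ 13.9098, π⊥ = 22-5·β' ≈ 25.0902 ∉ [-0.5, 0.1) ⇒ out
candidate 4: (m,n)=(8,15) → π∥ = 8+15·β ≈ 32.2705, π⊥ = 8+15·β' ≈ -1.2705 ∉ [-0.5, 0.1) ⇒ out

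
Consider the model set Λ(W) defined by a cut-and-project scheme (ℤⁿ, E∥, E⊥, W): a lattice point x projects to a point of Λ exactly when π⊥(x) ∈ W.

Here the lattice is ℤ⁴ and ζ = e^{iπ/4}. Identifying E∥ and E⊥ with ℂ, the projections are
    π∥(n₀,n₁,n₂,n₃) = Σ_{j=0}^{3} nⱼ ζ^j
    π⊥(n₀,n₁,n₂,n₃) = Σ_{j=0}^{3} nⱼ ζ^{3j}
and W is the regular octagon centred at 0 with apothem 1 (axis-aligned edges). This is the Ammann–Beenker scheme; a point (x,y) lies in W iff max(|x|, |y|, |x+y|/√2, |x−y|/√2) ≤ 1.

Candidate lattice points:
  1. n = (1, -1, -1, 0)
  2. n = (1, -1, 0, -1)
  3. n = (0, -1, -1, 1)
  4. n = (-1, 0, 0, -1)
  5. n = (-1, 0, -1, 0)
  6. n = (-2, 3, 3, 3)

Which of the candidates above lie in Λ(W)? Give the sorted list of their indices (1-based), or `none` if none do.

Internal map: ζ^{3j} for j=0..3 gives (1,0), (−√2/2,√2/2), (0,−1), (√2/2,√2/2).
#1 (1, -1, -1, 0): internal (1.707107, 0.292893); octagon support 1.707107 vs apothem 1 → ∉ W
#2 (1, -1, 0, -1): internal (1.000000, -1.414214); octagon support 1.707107 vs apothem 1 → ∉ W
#3 (0, -1, -1, 1): internal (1.414214, 1.000000); octagon support 1.707107 vs apothem 1 → ∉ W
#4 (-1, 0, 0, -1): internal (-1.707107, -0.707107); octagon support 1.707107 vs apothem 1 → ∉ W
#5 (-1, 0, -1, 0): internal (-1.000000, 1.000000); octagon support 1.414214 vs apothem 1 → ∉ W
#6 (-2, 3, 3, 3): internal (-2.000000, 1.242641); octagon support 2.292893 vs apothem 1 → ∉ W

none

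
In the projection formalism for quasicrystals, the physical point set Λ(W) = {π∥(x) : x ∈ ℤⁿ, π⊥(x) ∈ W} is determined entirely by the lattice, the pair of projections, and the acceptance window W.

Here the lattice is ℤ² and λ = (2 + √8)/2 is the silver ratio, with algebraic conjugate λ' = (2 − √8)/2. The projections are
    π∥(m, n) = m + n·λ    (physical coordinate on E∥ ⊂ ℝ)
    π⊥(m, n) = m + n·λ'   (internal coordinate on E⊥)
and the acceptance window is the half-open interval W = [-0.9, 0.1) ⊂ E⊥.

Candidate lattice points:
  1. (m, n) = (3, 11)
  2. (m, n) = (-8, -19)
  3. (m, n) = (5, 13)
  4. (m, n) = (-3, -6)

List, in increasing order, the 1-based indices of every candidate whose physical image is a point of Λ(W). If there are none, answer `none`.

2, 3, 4

Compute λ' = (2−√8)/2 = -0.4142, so π⊥(m,n) = m -0.4142·n.
#1 (3,11): internal coord 3 + (11)·λ' = -1.5563; -1.5563 ∉ [-0.9, 0.1) → out
#2 (-8,-19): internal coord -8 + (-19)·λ' = -0.1299; -0.1299 ∈ [-0.9, 0.1) → IN Λ
#3 (5,13): internal coord 5 + (13)·λ' = -0.3848; -0.3848 ∈ [-0.9, 0.1) → IN Λ
#4 (-3,-6): internal coord -3 + (-6)·λ' = -0.5147; -0.5147 ∈ [-0.9, 0.1) → IN Λ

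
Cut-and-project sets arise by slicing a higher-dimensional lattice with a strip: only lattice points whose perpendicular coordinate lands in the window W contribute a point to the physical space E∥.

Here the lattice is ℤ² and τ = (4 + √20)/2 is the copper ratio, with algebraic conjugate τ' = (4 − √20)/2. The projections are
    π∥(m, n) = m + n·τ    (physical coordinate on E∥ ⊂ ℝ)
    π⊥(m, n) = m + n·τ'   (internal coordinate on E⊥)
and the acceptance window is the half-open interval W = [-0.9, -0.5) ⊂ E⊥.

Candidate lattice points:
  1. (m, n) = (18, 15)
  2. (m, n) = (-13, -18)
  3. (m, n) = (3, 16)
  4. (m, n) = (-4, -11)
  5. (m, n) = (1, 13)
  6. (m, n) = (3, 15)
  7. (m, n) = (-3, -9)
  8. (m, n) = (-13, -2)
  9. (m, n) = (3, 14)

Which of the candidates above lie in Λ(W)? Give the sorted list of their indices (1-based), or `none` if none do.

3, 6, 7

τ' = (4−√20)/2 ≈ -0.236068.
[1] lift (18,15): star map gives 14.458980; window check -0.9 ≤ 14.458980 < -0.5 is false → out
[2] lift (-13,-18): star map gives -8.750776; window check -0.9 ≤ -8.750776 < -0.5 is false → out
[3] lift (3,16): star map gives -0.777088; window check -0.9 ≤ -0.777088 < -0.5 is true → IN Λ
[4] lift (-4,-11): star map gives -1.403252; window check -0.9 ≤ -1.403252 < -0.5 is false → out
[5] lift (1,13): star map gives -2.068884; window check -0.9 ≤ -2.068884 < -0.5 is false → out
[6] lift (3,15): star map gives -0.541020; window check -0.9 ≤ -0.541020 < -0.5 is true → IN Λ
[7] lift (-3,-9): star map gives -0.875388; window check -0.9 ≤ -0.875388 < -0.5 is true → IN Λ
[8] lift (-13,-2): star map gives -12.527864; window check -0.9 ≤ -12.527864 < -0.5 is false → out
[9] lift (3,14): star map gives -0.304952; window check -0.9 ≤ -0.304952 < -0.5 is false → out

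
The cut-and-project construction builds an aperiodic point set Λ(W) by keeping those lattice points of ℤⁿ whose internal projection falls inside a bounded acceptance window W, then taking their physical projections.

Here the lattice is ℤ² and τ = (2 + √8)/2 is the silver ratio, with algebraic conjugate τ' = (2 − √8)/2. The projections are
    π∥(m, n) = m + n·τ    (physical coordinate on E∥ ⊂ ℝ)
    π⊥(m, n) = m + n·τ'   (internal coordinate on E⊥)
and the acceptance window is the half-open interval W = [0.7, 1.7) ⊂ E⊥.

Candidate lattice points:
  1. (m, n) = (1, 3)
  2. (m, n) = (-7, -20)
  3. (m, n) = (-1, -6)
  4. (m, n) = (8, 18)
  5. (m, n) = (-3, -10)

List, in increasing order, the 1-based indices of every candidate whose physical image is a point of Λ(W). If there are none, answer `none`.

Numerically τ ≈ 2.4142 and τ' = −1/τ ≈ -0.4142.
#1 (1,3): internal coord 1 + (3)·τ' = -0.2426; -0.2426 ∉ [0.7, 1.7) → out
#2 (-7,-20): internal coord -7 + (-20)·τ' = +1.2843; +1.2843 ∈ [0.7, 1.7) → IN Λ
#3 (-1,-6): internal coord -1 + (-6)·τ' = +1.4853; +1.4853 ∈ [0.7, 1.7) → IN Λ
#4 (8,18): internal coord 8 + (18)·τ' = +0.5442; +0.5442 ∉ [0.7, 1.7) → out
#5 (-3,-10): internal coord -3 + (-10)·τ' = +1.1421; +1.1421 ∈ [0.7, 1.7) → IN Λ

2, 3, 5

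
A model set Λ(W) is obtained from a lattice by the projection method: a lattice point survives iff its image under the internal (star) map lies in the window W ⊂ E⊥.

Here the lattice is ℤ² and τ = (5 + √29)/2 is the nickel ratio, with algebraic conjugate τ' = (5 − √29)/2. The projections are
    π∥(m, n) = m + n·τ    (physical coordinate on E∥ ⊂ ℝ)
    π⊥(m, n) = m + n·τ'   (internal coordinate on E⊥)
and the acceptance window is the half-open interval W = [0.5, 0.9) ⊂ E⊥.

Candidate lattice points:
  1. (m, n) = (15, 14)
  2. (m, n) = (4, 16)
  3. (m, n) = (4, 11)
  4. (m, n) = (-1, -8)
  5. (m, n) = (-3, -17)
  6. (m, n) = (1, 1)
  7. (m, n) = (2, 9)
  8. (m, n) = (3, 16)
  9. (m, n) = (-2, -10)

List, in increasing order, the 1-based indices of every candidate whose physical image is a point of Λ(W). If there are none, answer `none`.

Compute τ' = (5−√29)/2 = -0.1926, so π⊥(m,n) = m -0.1926·n.
candidate 1: (m,n)=(15,14) → π∥ = 15+14·τ ≈ 87.6962, π⊥ = 15+14·τ' ≈ 12.3038 ∉ [0.5, 0.9) ⇒ out
candidate 2: (m,n)=(4,16) → π∥ = 4+16·τ ≈ 87.0813, π⊥ = 4+16·τ' ≈ 0.9187 ∉ [0.5, 0.9) ⇒ out
candidate 3: (m,n)=(4,11) → π∥ = 4+11·τ ≈ 61.1184, π⊥ = 4+11·τ' ≈ 1.8816 ∉ [0.5, 0.9) ⇒ out
candidate 4: (m,n)=(-1,-8) → π∥ = -1-8·τ ≈ -42.5407, π⊥ = -1-8·τ' ≈ 0.5407 ∈ [0.5, 0.9) ⇒ IN Λ
candidate 5: (m,n)=(-3,-17) → π∥ = -3-17·τ ≈ -91.2739, π⊥ = -3-17·τ' ≈ 0.2739 ∉ [0.5, 0.9) ⇒ out
candidate 6: (m,n)=(1,1) → π∥ = 1+1·τ ≈ 6.1926, π⊥ = 1+1·τ' ≈ 0.8074 ∈ [0.5, 0.9) ⇒ IN Λ
candidate 7: (m,n)=(2,9) → π∥ = 2+9·τ ≈ 48.7332, π⊥ = 2+9·τ' ≈ 0.2668 ∉ [0.5, 0.9) ⇒ out
candidate 8: (m,n)=(3,16) → π∥ = 3+16·τ ≈ 86.0813, π⊥ = 3+16·τ' ≈ -0.0813 ∉ [0.5, 0.9) ⇒ out
candidate 9: (m,n)=(-2,-10) → π∥ = -2-10·τ ≈ -53.9258, π⊥ = -2-10·τ' ≈ -0.0742 ∉ [0.5, 0.9) ⇒ out

4, 6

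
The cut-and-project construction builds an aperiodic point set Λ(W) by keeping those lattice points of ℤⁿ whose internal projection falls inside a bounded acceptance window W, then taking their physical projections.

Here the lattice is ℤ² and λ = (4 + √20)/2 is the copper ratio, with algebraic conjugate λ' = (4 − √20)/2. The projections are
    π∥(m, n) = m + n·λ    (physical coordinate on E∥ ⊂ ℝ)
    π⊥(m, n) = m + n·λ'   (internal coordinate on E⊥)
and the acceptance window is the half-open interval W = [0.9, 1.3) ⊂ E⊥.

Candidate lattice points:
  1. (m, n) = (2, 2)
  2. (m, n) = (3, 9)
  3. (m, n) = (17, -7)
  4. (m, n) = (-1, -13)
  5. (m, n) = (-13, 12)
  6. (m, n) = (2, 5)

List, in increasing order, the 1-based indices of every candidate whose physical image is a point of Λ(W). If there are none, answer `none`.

none

λ' = (4−√20)/2 ≈ -0.23607.
[1] lift (2,2): star map gives 1.52786; window check 0.9 ≤ 1.52786 < 1.3 is false → out
[2] lift (3,9): star map gives 0.87539; window check 0.9 ≤ 0.87539 < 1.3 is false → out
[3] lift (17,-7): star map gives 18.65248; window check 0.9 ≤ 18.65248 < 1.3 is false → out
[4] lift (-1,-13): star map gives 2.06888; window check 0.9 ≤ 2.06888 < 1.3 is false → out
[5] lift (-13,12): star map gives -15.83282; window check 0.9 ≤ -15.83282 < 1.3 is false → out
[6] lift (2,5): star map gives 0.81966; window check 0.9 ≤ 0.81966 < 1.3 is false → out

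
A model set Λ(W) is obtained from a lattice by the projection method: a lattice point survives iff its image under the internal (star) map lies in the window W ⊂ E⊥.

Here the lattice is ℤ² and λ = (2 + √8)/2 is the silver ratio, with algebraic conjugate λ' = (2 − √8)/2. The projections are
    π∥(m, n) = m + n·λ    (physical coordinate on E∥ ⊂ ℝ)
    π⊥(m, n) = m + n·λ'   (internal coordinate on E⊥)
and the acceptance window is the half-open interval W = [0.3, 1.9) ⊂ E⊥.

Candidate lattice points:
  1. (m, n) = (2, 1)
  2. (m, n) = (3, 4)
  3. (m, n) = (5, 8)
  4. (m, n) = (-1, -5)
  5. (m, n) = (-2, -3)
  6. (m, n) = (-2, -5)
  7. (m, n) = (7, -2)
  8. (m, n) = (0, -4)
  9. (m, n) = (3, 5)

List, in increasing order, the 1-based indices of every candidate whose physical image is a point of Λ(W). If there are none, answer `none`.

1, 2, 3, 4, 8, 9

λ' = (2−√8)/2 ≈ -0.4142.
#1 (2,1): internal coord 2 + (1)·λ' = +1.5858; +1.5858 ∈ [0.3, 1.9) → IN Λ
#2 (3,4): internal coord 3 + (4)·λ' = +1.3431; +1.3431 ∈ [0.3, 1.9) → IN Λ
#3 (5,8): internal coord 5 + (8)·λ' = +1.6863; +1.6863 ∈ [0.3, 1.9) → IN Λ
#4 (-1,-5): internal coord -1 + (-5)·λ' = +1.0711; +1.0711 ∈ [0.3, 1.9) → IN Λ
#5 (-2,-3): internal coord -2 + (-3)·λ' = -0.7574; -0.7574 ∉ [0.3, 1.9) → out
#6 (-2,-5): internal coord -2 + (-5)·λ' = +0.0711; +0.0711 ∉ [0.3, 1.9) → out
#7 (7,-2): internal coord 7 + (-2)·λ' = +7.8284; +7.8284 ∉ [0.3, 1.9) → out
#8 (0,-4): internal coord 0 + (-4)·λ' = +1.6569; +1.6569 ∈ [0.3, 1.9) → IN Λ
#9 (3,5): internal coord 3 + (5)·λ' = +0.9289; +0.9289 ∈ [0.3, 1.9) → IN Λ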